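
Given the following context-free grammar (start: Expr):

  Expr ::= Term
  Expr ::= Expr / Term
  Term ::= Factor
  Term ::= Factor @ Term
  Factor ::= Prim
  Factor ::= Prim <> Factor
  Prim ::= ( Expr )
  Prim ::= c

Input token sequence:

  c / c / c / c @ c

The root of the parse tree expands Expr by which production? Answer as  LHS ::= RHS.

Expr ::= Expr / Term

[Expr [Expr [Expr [Expr [Term [Factor [Prim c]]]] / [Term [Factor [Prim c]]]] / [Term [Factor [Prim c]]]] / [Term [Factor [Prim c]] @ [Term [Factor [Prim c]]]]]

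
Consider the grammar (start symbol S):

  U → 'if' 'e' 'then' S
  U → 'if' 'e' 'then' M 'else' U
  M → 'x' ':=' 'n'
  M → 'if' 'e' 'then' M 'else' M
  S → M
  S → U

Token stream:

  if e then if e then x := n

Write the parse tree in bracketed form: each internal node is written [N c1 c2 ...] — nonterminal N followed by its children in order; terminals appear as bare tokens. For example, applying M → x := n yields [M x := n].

[S [U if e then [S [U if e then [S [M x := n]]]]]]

S
U
if e then S
if e then U
if e then if e then S
if e then if e then M
if e then if e then x := n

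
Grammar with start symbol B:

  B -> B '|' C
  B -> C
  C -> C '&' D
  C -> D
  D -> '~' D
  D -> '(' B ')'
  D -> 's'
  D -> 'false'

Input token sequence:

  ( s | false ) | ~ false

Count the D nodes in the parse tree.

5

[B [B [C [D ( [B [B [C [D s]]] | [C [D false]]] )]]] | [C [D ~ [D false]]]]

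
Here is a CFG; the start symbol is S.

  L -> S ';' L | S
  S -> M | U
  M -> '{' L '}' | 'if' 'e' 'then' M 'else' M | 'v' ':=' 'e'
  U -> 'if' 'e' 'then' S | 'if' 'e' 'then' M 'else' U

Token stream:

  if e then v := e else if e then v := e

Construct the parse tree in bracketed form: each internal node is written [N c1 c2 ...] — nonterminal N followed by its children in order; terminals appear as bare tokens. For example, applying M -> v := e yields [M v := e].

[S [U if e then [M v := e] else [U if e then [S [M v := e]]]]]

S
U
if e then M else U
if e then v := e else U
if e then v := e else if e then S
if e then v := e else if e then M
if e then v := e else if e then v := e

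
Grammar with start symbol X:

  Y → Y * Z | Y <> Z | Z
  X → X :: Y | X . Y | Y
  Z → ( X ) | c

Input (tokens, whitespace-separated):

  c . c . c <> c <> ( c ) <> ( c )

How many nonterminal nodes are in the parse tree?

[X [X [X [Y [Z c]]] . [Y [Z c]]] . [Y [Y [Y [Y [Z c]] <> [Z c]] <> [Z ( [X [Y [Z c]]] )]] <> [Z ( [X [Y [Z c]]] )]]]

21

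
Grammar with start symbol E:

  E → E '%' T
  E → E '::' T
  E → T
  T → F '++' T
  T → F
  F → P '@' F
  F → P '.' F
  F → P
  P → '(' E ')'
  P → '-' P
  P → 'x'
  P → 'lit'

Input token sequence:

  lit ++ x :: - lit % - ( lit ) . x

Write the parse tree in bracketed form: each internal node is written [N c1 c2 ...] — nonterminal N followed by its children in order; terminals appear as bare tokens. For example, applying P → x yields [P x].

[E [E [E [T [F [P lit]] ++ [T [F [P x]]]]] :: [T [F [P - [P lit]]]]] % [T [F [P - [P ( [E [T [F [P lit]]]] )]] . [F [P x]]]]]

E
E % T
E :: T % T
T :: T % T
F ++ T :: T % T
P ++ T :: T % T
lit ++ T :: T % T
lit ++ F :: T % T
lit ++ P :: T % T
lit ++ x :: T % T
lit ++ x :: F % T
lit ++ x :: P % T
lit ++ x :: - P % T
lit ++ x :: - lit % T
lit ++ x :: - lit % F
lit ++ x :: - lit % P . F
lit ++ x :: - lit % - P . F
lit ++ x :: - lit % - ( E ) . F
lit ++ x :: - lit % - ( T ) . F
lit ++ x :: - lit % - ( F ) . F
lit ++ x :: - lit % - ( P ) . F
lit ++ x :: - lit % - ( lit ) . F
lit ++ x :: - lit % - ( lit ) . P
lit ++ x :: - lit % - ( lit ) . x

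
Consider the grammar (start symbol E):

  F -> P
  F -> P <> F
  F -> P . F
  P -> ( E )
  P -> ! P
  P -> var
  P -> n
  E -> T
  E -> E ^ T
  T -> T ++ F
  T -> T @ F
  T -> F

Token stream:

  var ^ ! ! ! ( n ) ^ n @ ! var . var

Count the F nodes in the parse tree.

[E [E [E [T [F [P var]]]] ^ [T [F [P ! [P ! [P ! [P ( [E [T [F [P n]]]] )]]]]]]] ^ [T [T [F [P n]]] @ [F [P ! [P var]] . [F [P var]]]]]

6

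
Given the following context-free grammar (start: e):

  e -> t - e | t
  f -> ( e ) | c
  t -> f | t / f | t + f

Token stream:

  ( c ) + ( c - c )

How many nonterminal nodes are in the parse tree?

[e [t [t [f ( [e [t [f c]]] )]] + [f ( [e [t [f c]] - [e [t [f c]]]] )]]]

14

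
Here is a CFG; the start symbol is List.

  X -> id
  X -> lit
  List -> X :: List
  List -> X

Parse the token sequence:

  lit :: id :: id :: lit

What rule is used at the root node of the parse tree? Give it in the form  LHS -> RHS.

List -> X :: List

[List [X lit] :: [List [X id] :: [List [X id] :: [List [X lit]]]]]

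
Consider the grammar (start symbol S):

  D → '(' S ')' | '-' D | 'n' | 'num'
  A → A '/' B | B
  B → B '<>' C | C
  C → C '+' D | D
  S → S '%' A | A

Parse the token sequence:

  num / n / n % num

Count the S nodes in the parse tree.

2

[S [S [A [A [A [B [C [D num]]]] / [B [C [D n]]]] / [B [C [D n]]]]] % [A [B [C [D num]]]]]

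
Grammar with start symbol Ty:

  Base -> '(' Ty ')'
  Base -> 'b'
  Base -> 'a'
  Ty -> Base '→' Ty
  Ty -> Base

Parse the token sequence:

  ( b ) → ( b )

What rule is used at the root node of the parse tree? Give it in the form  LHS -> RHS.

Ty -> Base '→' Ty

[Ty [Base ( [Ty [Base b]] )] → [Ty [Base ( [Ty [Base b]] )]]]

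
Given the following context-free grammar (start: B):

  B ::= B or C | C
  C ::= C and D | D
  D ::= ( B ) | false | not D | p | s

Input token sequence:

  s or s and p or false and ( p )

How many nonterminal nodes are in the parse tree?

[B [B [B [C [D s]]] or [C [C [D s]] and [D p]]] or [C [C [D false]] and [D ( [B [C [D p]]] )]]]

16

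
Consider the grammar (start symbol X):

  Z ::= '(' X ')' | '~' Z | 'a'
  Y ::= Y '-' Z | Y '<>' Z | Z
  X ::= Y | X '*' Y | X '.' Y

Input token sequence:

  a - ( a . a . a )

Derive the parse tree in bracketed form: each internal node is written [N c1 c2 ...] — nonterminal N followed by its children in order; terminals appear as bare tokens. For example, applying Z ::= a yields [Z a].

[X [Y [Y [Z a]] - [Z ( [X [X [X [Y [Z a]]] . [Y [Z a]]] . [Y [Z a]]] )]]]

X
Y
Y - Z
Z - Z
a - Z
a - ( X )
a - ( X . Y )
a - ( X . Y . Y )
a - ( Y . Y . Y )
a - ( Z . Y . Y )
a - ( a . Y . Y )
a - ( a . Z . Y )
a - ( a . a . Y )
a - ( a . a . Z )
a - ( a . a . a )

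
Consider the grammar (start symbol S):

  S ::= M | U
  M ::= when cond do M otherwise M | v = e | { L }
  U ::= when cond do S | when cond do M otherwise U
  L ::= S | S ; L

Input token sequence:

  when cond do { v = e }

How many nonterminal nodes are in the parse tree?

7

[S [U when cond do [S [M { [L [S [M v = e]]] }]]]]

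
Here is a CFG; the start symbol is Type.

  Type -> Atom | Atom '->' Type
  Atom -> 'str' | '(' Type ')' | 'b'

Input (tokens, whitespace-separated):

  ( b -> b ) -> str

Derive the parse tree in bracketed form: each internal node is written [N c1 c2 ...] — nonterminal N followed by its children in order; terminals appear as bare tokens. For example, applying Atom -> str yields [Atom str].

Type
Atom -> Type
( Type ) -> Type
( Atom -> Type ) -> Type
( b -> Type ) -> Type
( b -> Atom ) -> Type
( b -> b ) -> Type
( b -> b ) -> Atom
( b -> b ) -> str

[Type [Atom ( [Type [Atom b] -> [Type [Atom b]]] )] -> [Type [Atom str]]]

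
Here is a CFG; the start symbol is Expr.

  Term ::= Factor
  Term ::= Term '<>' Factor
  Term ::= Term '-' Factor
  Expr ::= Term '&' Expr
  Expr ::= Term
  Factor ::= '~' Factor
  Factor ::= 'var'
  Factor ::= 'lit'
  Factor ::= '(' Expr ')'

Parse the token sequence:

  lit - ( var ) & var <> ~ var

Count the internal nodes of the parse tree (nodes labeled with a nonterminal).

14

[Expr [Term [Term [Factor lit]] - [Factor ( [Expr [Term [Factor var]]] )]] & [Expr [Term [Term [Factor var]] <> [Factor ~ [Factor var]]]]]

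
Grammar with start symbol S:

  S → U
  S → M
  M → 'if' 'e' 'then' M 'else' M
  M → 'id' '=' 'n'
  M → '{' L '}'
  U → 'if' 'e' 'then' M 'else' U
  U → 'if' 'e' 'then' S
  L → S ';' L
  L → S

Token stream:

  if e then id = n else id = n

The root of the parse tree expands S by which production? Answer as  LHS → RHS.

[S [M if e then [M id = n] else [M id = n]]]

S → M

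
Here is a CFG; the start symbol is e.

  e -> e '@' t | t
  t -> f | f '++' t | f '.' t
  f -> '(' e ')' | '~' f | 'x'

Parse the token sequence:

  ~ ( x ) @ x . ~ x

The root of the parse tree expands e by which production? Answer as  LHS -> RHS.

[e [e [t [f ~ [f ( [e [t [f x]]] )]]]] @ [t [f x] . [t [f ~ [f x]]]]]

e -> e '@' t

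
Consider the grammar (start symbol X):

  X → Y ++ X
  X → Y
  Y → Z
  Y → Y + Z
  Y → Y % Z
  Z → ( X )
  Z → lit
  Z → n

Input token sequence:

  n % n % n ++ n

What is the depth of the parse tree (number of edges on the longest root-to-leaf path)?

[X [Y [Y [Y [Z n]] % [Z n]] % [Z n]] ++ [X [Y [Z n]]]]

5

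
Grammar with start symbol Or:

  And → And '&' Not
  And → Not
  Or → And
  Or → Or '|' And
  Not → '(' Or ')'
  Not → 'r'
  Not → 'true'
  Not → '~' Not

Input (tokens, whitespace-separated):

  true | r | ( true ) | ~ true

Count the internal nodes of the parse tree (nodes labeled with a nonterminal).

[Or [Or [Or [Or [And [Not true]]] | [And [Not r]]] | [And [Not ( [Or [And [Not true]]] )]]] | [And [Not ~ [Not true]]]]

16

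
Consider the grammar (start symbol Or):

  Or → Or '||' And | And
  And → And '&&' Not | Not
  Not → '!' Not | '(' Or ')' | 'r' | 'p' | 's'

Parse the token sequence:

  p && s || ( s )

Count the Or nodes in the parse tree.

[Or [Or [And [And [Not p]] && [Not s]]] || [And [Not ( [Or [And [Not s]]] )]]]

3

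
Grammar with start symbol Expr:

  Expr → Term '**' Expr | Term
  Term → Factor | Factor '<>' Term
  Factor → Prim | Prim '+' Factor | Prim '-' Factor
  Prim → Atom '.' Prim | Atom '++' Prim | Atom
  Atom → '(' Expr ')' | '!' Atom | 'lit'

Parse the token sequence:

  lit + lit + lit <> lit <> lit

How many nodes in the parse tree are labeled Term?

3

[Expr [Term [Factor [Prim [Atom lit]] + [Factor [Prim [Atom lit]] + [Factor [Prim [Atom lit]]]]] <> [Term [Factor [Prim [Atom lit]]] <> [Term [Factor [Prim [Atom lit]]]]]]]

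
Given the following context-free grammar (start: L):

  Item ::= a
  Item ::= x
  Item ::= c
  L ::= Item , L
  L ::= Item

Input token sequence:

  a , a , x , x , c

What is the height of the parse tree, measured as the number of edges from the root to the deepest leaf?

6

[L [Item a] , [L [Item a] , [L [Item x] , [L [Item x] , [L [Item c]]]]]]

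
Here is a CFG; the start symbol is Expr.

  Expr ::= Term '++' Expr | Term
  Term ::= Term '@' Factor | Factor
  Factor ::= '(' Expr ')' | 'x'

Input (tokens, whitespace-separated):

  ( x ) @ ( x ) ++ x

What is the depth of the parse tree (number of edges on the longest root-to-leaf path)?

7

[Expr [Term [Term [Factor ( [Expr [Term [Factor x]]] )]] @ [Factor ( [Expr [Term [Factor x]]] )]] ++ [Expr [Term [Factor x]]]]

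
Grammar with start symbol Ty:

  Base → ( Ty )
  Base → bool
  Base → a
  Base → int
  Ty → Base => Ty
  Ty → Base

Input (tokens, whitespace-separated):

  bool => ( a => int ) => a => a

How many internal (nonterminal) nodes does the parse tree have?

[Ty [Base bool] => [Ty [Base ( [Ty [Base a] => [Ty [Base int]]] )] => [Ty [Base a] => [Ty [Base a]]]]]

12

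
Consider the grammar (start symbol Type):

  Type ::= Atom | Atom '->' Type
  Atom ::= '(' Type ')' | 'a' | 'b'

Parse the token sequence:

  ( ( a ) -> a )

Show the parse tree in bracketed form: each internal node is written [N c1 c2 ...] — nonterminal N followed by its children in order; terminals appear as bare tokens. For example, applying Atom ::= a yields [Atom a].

Type
Atom
( Type )
( Atom -> Type )
( ( Type ) -> Type )
( ( Atom ) -> Type )
( ( a ) -> Type )
( ( a ) -> Atom )
( ( a ) -> a )

[Type [Atom ( [Type [Atom ( [Type [Atom a]] )] -> [Type [Atom a]]] )]]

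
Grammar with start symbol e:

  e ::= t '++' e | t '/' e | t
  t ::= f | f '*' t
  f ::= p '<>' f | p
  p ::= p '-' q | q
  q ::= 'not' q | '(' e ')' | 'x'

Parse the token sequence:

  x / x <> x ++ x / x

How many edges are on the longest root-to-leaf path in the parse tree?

[e [t [f [p [q x]]]] / [e [t [f [p [q x]] <> [f [p [q x]]]]] ++ [e [t [f [p [q x]]]] / [e [t [f [p [q x]]]]]]]]

8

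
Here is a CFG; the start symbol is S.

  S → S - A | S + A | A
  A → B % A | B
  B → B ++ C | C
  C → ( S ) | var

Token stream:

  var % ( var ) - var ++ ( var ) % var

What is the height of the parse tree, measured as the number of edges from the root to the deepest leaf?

10

[S [S [A [B [C var]] % [A [B [C ( [S [A [B [C var]]]] )]]]]] - [A [B [B [C var]] ++ [C ( [S [A [B [C var]]]] )]] % [A [B [C var]]]]]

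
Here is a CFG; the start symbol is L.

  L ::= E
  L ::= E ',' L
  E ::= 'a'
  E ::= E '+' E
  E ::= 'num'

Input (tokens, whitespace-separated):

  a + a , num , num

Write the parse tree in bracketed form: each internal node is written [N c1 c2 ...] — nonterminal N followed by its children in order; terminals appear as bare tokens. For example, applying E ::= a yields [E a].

[L [E [E a] + [E a]] , [L [E num] , [L [E num]]]]

L
E , L
E + E , L
a + E , L
a + a , L
a + a , E , L
a + a , num , L
a + a , num , E
a + a , num , num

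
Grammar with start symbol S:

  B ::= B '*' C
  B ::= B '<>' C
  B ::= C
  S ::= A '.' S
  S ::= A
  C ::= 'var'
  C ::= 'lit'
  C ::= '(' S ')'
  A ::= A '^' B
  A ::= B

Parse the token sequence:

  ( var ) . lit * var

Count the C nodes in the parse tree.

4

[S [A [B [C ( [S [A [B [C var]]]] )]]] . [S [A [B [B [C lit]] * [C var]]]]]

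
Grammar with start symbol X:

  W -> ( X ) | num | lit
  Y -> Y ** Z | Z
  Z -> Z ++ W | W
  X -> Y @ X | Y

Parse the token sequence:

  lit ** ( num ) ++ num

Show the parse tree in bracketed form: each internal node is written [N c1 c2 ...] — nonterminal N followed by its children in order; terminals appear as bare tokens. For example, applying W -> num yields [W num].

[X [Y [Y [Z [W lit]]] ** [Z [Z [W ( [X [Y [Z [W num]]]] )]] ++ [W num]]]]

X
Y
Y ** Z
Z ** Z
W ** Z
lit ** Z
lit ** Z ++ W
lit ** W ++ W
lit ** ( X ) ++ W
lit ** ( Y ) ++ W
lit ** ( Z ) ++ W
lit ** ( W ) ++ W
lit ** ( num ) ++ W
lit ** ( num ) ++ num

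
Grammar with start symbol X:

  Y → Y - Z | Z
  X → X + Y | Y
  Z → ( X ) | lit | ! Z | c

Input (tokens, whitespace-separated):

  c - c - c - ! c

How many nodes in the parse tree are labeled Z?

[X [Y [Y [Y [Y [Z c]] - [Z c]] - [Z c]] - [Z ! [Z c]]]]

5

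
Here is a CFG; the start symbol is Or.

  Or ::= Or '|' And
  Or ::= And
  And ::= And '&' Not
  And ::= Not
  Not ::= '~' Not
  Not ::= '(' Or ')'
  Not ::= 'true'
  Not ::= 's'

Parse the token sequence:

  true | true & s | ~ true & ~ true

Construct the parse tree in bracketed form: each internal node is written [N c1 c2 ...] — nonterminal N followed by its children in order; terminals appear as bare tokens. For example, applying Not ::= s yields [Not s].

[Or [Or [Or [And [Not true]]] | [And [And [Not true]] & [Not s]]] | [And [And [Not ~ [Not true]]] & [Not ~ [Not true]]]]

Or
Or | And
Or | And | And
And | And | And
Not | And | And
true | And | And
true | And & Not | And
true | Not & Not | And
true | true & Not | And
true | true & s | And
true | true & s | And & Not
true | true & s | Not & Not
true | true & s | ~ Not & Not
true | true & s | ~ true & Not
true | true & s | ~ true & ~ Not
true | true & s | ~ true & ~ true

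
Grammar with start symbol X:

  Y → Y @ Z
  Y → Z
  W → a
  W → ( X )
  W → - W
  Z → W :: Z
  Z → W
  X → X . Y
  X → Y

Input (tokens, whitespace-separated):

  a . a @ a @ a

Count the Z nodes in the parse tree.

[X [X [Y [Z [W a]]]] . [Y [Y [Y [Z [W a]]] @ [Z [W a]]] @ [Z [W a]]]]

4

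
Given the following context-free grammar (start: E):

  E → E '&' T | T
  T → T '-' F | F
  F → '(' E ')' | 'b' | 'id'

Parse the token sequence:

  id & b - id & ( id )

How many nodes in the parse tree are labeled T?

5

[E [E [E [T [F id]]] & [T [T [F b]] - [F id]]] & [T [F ( [E [T [F id]]] )]]]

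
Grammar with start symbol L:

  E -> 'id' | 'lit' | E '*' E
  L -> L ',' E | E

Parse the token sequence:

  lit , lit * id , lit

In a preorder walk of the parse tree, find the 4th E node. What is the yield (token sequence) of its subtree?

id

[L [L [L [E lit]] , [E [E lit] * [E id]]] , [E lit]]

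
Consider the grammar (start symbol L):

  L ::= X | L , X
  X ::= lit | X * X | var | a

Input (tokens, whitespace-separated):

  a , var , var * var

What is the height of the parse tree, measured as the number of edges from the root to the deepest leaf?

4

[L [L [L [X a]] , [X var]] , [X [X var] * [X var]]]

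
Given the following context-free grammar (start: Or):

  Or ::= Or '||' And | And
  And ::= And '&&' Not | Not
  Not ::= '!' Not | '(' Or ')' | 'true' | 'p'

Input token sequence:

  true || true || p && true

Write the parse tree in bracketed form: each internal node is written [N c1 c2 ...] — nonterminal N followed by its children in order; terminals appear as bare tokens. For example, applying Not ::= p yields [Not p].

Or
Or || And
Or || And || And
And || And || And
Not || And || And
true || And || And
true || Not || And
true || true || And
true || true || And && Not
true || true || Not && Not
true || true || p && Not
true || true || p && true

[Or [Or [Or [And [Not true]]] || [And [Not true]]] || [And [And [Not p]] && [Not true]]]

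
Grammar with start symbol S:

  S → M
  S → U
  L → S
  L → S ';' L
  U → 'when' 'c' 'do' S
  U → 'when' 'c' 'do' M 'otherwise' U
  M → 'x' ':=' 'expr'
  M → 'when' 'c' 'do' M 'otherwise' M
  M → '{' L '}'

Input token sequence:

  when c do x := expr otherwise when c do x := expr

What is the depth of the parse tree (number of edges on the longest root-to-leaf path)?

5

[S [U when c do [M x := expr] otherwise [U when c do [S [M x := expr]]]]]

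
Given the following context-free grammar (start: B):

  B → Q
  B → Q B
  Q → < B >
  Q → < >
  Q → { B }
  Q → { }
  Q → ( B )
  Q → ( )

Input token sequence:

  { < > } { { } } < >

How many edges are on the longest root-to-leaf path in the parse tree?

[B [Q { [B [Q < >]] }] [B [Q { [B [Q { }]] }] [B [Q < >]]]]

5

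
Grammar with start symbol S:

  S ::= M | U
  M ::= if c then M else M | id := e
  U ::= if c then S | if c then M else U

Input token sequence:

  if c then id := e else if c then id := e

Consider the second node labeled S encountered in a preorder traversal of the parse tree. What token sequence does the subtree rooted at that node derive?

[S [U if c then [M id := e] else [U if c then [S [M id := e]]]]]

id := e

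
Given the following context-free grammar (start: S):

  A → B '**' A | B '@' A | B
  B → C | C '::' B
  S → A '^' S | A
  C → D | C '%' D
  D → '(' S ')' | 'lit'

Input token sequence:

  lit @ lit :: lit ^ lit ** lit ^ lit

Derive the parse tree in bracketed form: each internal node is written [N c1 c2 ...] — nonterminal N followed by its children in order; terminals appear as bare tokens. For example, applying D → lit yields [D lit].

[S [A [B [C [D lit]]] @ [A [B [C [D lit]] :: [B [C [D lit]]]]]] ^ [S [A [B [C [D lit]]] ** [A [B [C [D lit]]]]] ^ [S [A [B [C [D lit]]]]]]]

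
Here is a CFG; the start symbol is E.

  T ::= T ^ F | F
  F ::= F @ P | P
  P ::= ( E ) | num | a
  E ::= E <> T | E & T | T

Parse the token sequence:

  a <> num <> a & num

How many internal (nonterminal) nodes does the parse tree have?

[E [E [E [E [T [F [P a]]]] <> [T [F [P num]]]] <> [T [F [P a]]]] & [T [F [P num]]]]

16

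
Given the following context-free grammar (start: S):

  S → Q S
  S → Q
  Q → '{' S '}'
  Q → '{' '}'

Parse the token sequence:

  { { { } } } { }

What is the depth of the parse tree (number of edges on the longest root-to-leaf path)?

[S [Q { [S [Q { [S [Q { }]] }]] }] [S [Q { }]]]

6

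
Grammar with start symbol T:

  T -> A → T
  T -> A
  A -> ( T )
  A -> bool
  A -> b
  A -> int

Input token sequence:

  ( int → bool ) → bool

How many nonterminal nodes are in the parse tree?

8

[T [A ( [T [A int] → [T [A bool]]] )] → [T [A bool]]]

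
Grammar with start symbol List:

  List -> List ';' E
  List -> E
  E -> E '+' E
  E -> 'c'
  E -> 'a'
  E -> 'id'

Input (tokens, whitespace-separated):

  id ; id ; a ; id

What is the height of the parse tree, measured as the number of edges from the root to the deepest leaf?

[List [List [List [List [E id]] ; [E id]] ; [E a]] ; [E id]]

5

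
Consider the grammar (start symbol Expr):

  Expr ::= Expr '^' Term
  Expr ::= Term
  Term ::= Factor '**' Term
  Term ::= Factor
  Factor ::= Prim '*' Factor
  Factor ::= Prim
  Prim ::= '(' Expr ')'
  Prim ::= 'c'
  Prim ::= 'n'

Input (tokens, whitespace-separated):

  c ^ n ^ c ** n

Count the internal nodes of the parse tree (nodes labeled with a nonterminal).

15

[Expr [Expr [Expr [Term [Factor [Prim c]]]] ^ [Term [Factor [Prim n]]]] ^ [Term [Factor [Prim c]] ** [Term [Factor [Prim n]]]]]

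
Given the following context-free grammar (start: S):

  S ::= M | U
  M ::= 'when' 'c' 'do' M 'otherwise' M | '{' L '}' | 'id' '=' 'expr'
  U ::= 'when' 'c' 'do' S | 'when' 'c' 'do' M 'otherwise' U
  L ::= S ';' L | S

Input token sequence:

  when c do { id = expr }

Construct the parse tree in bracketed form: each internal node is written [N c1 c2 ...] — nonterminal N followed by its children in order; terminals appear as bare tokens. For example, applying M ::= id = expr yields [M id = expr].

[S [U when c do [S [M { [L [S [M id = expr]]] }]]]]

S
U
when c do S
when c do M
when c do { L }
when c do { S }
when c do { M }
when c do { id = expr }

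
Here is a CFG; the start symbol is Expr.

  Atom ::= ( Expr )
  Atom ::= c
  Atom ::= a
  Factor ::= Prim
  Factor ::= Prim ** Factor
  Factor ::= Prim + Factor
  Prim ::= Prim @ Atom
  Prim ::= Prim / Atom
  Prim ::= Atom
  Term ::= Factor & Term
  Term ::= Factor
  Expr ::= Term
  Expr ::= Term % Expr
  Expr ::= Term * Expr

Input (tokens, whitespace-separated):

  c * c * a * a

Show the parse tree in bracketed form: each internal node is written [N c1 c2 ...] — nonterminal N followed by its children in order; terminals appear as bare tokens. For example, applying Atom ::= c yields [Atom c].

Expr
Term * Expr
Factor * Expr
Prim * Expr
Atom * Expr
c * Expr
c * Term * Expr
c * Factor * Expr
c * Prim * Expr
c * Atom * Expr
c * c * Expr
c * c * Term * Expr
c * c * Factor * Expr
c * c * Prim * Expr
c * c * Atom * Expr
c * c * a * Expr
c * c * a * Term
c * c * a * Factor
c * c * a * Prim
c * c * a * Atom
c * c * a * a

[Expr [Term [Factor [Prim [Atom c]]]] * [Expr [Term [Factor [Prim [Atom c]]]] * [Expr [Term [Factor [Prim [Atom a]]]] * [Expr [Term [Factor [Prim [Atom a]]]]]]]]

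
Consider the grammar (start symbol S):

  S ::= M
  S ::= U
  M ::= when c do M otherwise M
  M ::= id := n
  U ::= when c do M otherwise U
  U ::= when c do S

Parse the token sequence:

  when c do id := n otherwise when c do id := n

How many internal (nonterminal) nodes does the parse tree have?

6

[S [U when c do [M id := n] otherwise [U when c do [S [M id := n]]]]]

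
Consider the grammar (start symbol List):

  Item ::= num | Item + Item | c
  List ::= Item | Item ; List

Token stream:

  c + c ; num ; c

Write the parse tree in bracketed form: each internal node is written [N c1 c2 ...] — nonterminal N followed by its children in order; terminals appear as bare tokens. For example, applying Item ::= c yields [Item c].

List
Item ; List
Item + Item ; List
c + Item ; List
c + c ; List
c + c ; Item ; List
c + c ; num ; List
c + c ; num ; Item
c + c ; num ; c

[List [Item [Item c] + [Item c]] ; [List [Item num] ; [List [Item c]]]]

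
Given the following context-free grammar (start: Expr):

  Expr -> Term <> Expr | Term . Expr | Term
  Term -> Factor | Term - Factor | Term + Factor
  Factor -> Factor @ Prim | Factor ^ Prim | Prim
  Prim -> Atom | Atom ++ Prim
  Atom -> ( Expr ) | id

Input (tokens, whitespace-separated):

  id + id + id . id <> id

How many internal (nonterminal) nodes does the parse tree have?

[Expr [Term [Term [Term [Factor [Prim [Atom id]]]] + [Factor [Prim [Atom id]]]] + [Factor [Prim [Atom id]]]] . [Expr [Term [Factor [Prim [Atom id]]]] <> [Expr [Term [Factor [Prim [Atom id]]]]]]]

23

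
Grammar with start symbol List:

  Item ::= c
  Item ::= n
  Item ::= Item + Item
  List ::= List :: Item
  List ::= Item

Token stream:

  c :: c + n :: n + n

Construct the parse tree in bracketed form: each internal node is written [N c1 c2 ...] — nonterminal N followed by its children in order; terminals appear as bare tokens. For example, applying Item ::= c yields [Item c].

[List [List [List [Item c]] :: [Item [Item c] + [Item n]]] :: [Item [Item n] + [Item n]]]

List
List :: Item
List :: Item :: Item
Item :: Item :: Item
c :: Item :: Item
c :: Item + Item :: Item
c :: c + Item :: Item
c :: c + n :: Item
c :: c + n :: Item + Item
c :: c + n :: n + Item
c :: c + n :: n + n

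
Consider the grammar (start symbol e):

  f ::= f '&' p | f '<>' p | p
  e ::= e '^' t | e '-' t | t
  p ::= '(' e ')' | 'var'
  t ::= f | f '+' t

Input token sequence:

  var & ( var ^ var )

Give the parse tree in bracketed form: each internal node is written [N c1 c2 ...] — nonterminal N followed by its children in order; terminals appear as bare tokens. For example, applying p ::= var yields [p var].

e
t
f
f & p
p & p
var & p
var & ( e )
var & ( e ^ t )
var & ( t ^ t )
var & ( f ^ t )
var & ( p ^ t )
var & ( var ^ t )
var & ( var ^ f )
var & ( var ^ p )
var & ( var ^ var )

[e [t [f [f [p var]] & [p ( [e [e [t [f [p var]]]] ^ [t [f [p var]]]] )]]]]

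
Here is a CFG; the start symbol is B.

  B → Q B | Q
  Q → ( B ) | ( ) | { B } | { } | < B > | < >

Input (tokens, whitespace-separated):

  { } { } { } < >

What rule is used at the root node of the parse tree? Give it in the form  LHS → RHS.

[B [Q { }] [B [Q { }] [B [Q { }] [B [Q < >]]]]]

B → Q B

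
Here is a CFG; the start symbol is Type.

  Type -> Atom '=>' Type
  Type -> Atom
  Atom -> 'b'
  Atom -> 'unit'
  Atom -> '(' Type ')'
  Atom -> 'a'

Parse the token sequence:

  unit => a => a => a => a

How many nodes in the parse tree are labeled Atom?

[Type [Atom unit] => [Type [Atom a] => [Type [Atom a] => [Type [Atom a] => [Type [Atom a]]]]]]

5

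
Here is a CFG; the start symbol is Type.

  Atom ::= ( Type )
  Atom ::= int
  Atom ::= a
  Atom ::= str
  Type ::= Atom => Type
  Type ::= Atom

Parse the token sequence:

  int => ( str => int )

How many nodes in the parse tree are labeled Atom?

4

[Type [Atom int] => [Type [Atom ( [Type [Atom str] => [Type [Atom int]]] )]]]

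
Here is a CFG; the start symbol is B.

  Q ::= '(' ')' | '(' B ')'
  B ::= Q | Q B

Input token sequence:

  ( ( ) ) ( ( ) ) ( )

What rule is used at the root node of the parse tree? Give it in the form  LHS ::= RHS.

B ::= Q B

[B [Q ( [B [Q ( )]] )] [B [Q ( [B [Q ( )]] )] [B [Q ( )]]]]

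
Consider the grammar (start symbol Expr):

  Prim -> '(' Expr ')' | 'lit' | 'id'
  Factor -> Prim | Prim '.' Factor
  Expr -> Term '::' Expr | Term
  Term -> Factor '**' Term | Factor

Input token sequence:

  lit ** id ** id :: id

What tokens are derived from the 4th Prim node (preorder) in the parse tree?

id

[Expr [Term [Factor [Prim lit]] ** [Term [Factor [Prim id]] ** [Term [Factor [Prim id]]]]] :: [Expr [Term [Factor [Prim id]]]]]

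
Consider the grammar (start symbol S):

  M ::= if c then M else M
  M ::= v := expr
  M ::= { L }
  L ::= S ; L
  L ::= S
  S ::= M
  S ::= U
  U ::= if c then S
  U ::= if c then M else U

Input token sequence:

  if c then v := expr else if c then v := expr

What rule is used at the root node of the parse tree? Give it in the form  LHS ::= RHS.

S ::= U

[S [U if c then [M v := expr] else [U if c then [S [M v := expr]]]]]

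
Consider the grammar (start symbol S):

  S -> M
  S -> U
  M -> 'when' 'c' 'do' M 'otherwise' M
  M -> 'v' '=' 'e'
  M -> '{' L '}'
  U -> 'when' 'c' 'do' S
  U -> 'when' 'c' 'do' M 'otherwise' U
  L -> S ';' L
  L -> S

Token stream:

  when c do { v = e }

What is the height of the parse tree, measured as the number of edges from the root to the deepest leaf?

[S [U when c do [S [M { [L [S [M v = e]]] }]]]]

7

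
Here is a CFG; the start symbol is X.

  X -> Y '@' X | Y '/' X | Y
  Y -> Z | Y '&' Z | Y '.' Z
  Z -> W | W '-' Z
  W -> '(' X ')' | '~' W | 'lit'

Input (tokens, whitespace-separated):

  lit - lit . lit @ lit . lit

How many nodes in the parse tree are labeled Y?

[X [Y [Y [Z [W lit] - [Z [W lit]]]] . [Z [W lit]]] @ [X [Y [Y [Z [W lit]]] . [Z [W lit]]]]]

4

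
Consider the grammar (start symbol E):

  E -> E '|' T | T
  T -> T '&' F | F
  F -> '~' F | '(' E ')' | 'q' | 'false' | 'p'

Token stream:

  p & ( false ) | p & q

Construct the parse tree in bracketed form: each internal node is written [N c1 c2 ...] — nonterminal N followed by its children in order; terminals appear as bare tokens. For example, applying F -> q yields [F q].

[E [E [T [T [F p]] & [F ( [E [T [F false]]] )]]] | [T [T [F p]] & [F q]]]

E
E | T
T | T
T & F | T
F & F | T
p & F | T
p & ( E ) | T
p & ( T ) | T
p & ( F ) | T
p & ( false ) | T
p & ( false ) | T & F
p & ( false ) | F & F
p & ( false ) | p & F
p & ( false ) | p & q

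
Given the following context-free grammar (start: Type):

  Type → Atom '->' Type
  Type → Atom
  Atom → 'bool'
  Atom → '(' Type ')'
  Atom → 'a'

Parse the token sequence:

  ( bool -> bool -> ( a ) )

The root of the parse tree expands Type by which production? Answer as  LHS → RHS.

[Type [Atom ( [Type [Atom bool] -> [Type [Atom bool] -> [Type [Atom ( [Type [Atom a]] )]]]] )]]

Type → Atom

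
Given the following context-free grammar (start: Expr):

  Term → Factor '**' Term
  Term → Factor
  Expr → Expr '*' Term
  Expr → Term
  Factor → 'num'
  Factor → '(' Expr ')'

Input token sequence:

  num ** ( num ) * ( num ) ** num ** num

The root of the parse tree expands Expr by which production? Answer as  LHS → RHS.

Expr → Expr '*' Term

[Expr [Expr [Term [Factor num] ** [Term [Factor ( [Expr [Term [Factor num]]] )]]]] * [Term [Factor ( [Expr [Term [Factor num]]] )] ** [Term [Factor num] ** [Term [Factor num]]]]]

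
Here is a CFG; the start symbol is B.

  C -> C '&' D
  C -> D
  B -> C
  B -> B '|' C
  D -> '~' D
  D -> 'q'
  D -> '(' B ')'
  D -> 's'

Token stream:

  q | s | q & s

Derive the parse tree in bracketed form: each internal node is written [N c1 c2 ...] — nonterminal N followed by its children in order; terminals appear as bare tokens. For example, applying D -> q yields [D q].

B
B | C
B | C | C
C | C | C
D | C | C
q | C | C
q | D | C
q | s | C
q | s | C & D
q | s | D & D
q | s | q & D
q | s | q & s

[B [B [B [C [D q]]] | [C [D s]]] | [C [C [D q]] & [D s]]]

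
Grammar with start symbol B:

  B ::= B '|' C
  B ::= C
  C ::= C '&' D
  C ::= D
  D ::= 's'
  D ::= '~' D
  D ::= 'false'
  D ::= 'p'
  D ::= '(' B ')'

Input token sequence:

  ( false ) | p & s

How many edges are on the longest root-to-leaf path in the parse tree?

[B [B [C [D ( [B [C [D false]]] )]]] | [C [C [D p]] & [D s]]]

7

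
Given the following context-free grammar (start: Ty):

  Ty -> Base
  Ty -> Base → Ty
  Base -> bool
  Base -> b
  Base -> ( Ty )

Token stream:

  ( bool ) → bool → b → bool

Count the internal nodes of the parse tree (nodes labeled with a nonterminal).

[Ty [Base ( [Ty [Base bool]] )] → [Ty [Base bool] → [Ty [Base b] → [Ty [Base bool]]]]]

10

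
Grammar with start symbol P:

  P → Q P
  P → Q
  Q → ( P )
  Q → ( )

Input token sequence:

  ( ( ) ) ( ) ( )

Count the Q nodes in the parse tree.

[P [Q ( [P [Q ( )]] )] [P [Q ( )] [P [Q ( )]]]]

4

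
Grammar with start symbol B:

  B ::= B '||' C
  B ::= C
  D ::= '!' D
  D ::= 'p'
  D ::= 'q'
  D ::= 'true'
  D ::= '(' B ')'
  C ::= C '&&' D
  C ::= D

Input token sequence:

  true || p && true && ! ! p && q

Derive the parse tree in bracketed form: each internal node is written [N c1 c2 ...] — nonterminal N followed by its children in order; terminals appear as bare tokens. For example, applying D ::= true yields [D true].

B
B || C
C || C
D || C
true || C
true || C && D
true || C && D && D
true || C && D && D && D
true || D && D && D && D
true || p && D && D && D
true || p && true && D && D
true || p && true && ! D && D
true || p && true && ! ! D && D
true || p && true && ! ! p && D
true || p && true && ! ! p && q

[B [B [C [D true]]] || [C [C [C [C [D p]] && [D true]] && [D ! [D ! [D p]]]] && [D q]]]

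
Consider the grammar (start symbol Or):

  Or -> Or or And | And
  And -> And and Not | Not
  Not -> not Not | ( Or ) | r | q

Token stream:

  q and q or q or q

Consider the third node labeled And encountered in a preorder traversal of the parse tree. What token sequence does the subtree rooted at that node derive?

q

[Or [Or [Or [And [And [Not q]] and [Not q]]] or [And [Not q]]] or [And [Not q]]]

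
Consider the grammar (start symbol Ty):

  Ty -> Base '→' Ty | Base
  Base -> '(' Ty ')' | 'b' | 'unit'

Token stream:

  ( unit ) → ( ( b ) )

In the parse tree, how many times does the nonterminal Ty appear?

[Ty [Base ( [Ty [Base unit]] )] → [Ty [Base ( [Ty [Base ( [Ty [Base b]] )]] )]]]

5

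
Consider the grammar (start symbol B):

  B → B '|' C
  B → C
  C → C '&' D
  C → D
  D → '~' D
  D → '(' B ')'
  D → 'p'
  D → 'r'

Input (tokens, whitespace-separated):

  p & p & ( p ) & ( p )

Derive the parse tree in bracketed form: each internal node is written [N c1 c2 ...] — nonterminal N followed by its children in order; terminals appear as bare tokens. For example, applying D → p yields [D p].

[B [C [C [C [C [D p]] & [D p]] & [D ( [B [C [D p]]] )]] & [D ( [B [C [D p]]] )]]]

B
C
C & D
C & D & D
C & D & D & D
D & D & D & D
p & D & D & D
p & p & D & D
p & p & ( B ) & D
p & p & ( C ) & D
p & p & ( D ) & D
p & p & ( p ) & D
p & p & ( p ) & ( B )
p & p & ( p ) & ( C )
p & p & ( p ) & ( D )
p & p & ( p ) & ( p )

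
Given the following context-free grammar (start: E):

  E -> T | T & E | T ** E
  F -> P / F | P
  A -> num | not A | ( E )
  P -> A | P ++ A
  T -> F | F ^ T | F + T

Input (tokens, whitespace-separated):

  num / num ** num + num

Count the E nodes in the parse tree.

[E [T [F [P [A num]] / [F [P [A num]]]]] ** [E [T [F [P [A num]]] + [T [F [P [A num]]]]]]]

2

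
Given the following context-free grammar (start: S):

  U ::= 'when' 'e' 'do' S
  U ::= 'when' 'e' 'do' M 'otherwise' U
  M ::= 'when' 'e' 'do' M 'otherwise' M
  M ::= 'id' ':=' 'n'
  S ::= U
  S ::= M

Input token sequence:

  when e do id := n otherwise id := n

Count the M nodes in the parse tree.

3

[S [M when e do [M id := n] otherwise [M id := n]]]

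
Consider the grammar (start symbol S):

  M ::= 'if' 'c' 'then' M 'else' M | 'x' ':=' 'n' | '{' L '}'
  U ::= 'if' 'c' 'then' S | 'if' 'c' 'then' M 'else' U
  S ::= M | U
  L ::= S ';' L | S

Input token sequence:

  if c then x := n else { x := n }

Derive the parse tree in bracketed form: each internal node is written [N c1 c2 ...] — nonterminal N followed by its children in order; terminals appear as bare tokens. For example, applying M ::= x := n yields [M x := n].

S
M
if c then M else M
if c then x := n else M
if c then x := n else { L }
if c then x := n else { S }
if c then x := n else { M }
if c then x := n else { x := n }

[S [M if c then [M x := n] else [M { [L [S [M x := n]]] }]]]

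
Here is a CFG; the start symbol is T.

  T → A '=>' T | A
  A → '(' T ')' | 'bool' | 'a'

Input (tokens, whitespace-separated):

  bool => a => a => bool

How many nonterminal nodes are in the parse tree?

8

[T [A bool] => [T [A a] => [T [A a] => [T [A bool]]]]]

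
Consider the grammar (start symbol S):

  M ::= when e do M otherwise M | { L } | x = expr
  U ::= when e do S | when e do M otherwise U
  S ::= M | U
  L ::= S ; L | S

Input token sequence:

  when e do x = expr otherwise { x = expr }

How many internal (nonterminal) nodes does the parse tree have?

[S [M when e do [M x = expr] otherwise [M { [L [S [M x = expr]]] }]]]

7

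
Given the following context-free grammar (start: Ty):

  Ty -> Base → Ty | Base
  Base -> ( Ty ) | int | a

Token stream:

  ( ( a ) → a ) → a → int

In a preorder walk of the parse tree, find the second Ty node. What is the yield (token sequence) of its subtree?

( a ) → a

[Ty [Base ( [Ty [Base ( [Ty [Base a]] )] → [Ty [Base a]]] )] → [Ty [Base a] → [Ty [Base int]]]]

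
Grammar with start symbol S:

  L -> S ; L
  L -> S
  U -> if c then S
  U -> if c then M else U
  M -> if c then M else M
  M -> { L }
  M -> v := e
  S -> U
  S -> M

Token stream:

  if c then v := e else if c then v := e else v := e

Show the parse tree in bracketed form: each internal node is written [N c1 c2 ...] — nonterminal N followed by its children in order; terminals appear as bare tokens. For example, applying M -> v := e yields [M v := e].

S
M
if c then M else M
if c then v := e else M
if c then v := e else if c then M else M
if c then v := e else if c then v := e else M
if c then v := e else if c then v := e else v := e

[S [M if c then [M v := e] else [M if c then [M v := e] else [M v := e]]]]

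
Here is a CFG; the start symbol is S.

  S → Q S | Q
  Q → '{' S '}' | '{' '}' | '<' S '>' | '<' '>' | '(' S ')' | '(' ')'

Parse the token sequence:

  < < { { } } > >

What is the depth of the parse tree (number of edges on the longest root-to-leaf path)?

8

[S [Q < [S [Q < [S [Q { [S [Q { }]] }]] >]] >]]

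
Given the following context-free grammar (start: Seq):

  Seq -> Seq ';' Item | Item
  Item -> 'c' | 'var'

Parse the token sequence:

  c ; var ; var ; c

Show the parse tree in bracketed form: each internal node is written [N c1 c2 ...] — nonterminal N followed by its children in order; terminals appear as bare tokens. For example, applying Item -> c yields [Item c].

[Seq [Seq [Seq [Seq [Item c]] ; [Item var]] ; [Item var]] ; [Item c]]

Seq
Seq ; Item
Seq ; Item ; Item
Seq ; Item ; Item ; Item
Item ; Item ; Item ; Item
c ; Item ; Item ; Item
c ; var ; Item ; Item
c ; var ; var ; Item
c ; var ; var ; c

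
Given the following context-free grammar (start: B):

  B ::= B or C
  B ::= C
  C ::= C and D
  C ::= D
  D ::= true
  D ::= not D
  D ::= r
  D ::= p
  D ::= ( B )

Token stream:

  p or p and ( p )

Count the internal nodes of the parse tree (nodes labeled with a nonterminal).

11

[B [B [C [D p]]] or [C [C [D p]] and [D ( [B [C [D p]]] )]]]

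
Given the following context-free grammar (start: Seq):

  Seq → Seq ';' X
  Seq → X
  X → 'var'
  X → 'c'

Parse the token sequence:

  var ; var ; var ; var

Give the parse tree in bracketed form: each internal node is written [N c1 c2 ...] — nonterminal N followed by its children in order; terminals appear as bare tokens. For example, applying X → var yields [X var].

Seq
Seq ; X
Seq ; X ; X
Seq ; X ; X ; X
X ; X ; X ; X
var ; X ; X ; X
var ; var ; X ; X
var ; var ; var ; X
var ; var ; var ; var

[Seq [Seq [Seq [Seq [X var]] ; [X var]] ; [X var]] ; [X var]]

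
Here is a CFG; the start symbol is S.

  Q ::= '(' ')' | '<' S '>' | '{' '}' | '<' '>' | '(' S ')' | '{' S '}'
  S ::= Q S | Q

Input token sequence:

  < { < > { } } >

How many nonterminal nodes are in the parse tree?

8

[S [Q < [S [Q { [S [Q < >] [S [Q { }]]] }]] >]]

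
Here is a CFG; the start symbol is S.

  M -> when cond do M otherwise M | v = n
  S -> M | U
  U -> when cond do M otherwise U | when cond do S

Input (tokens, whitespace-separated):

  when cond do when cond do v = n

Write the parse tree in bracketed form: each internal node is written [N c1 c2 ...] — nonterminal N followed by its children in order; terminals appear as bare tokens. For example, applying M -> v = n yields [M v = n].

[S [U when cond do [S [U when cond do [S [M v = n]]]]]]

S
U
when cond do S
when cond do U
when cond do when cond do S
when cond do when cond do M
when cond do when cond do v = n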